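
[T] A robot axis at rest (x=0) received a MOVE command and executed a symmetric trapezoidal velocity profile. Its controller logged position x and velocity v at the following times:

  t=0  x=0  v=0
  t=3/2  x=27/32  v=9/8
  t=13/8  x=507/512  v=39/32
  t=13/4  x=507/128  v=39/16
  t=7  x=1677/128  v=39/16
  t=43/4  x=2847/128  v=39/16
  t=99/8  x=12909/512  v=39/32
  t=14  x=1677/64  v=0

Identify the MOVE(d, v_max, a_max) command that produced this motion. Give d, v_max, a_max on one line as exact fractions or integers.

d=1677/64 v_max=39/16 a_max=3/4

final state: t=14, x=1677/64, v=0 → d = 1677/64
a_max = (9/8−0)/(3/2−0) = 3/4
max v = 39/16 over t∈[13/4,43/4] → v_max = 39/16
check: 39/16·(13/4+15/2) = 1677/64 ✓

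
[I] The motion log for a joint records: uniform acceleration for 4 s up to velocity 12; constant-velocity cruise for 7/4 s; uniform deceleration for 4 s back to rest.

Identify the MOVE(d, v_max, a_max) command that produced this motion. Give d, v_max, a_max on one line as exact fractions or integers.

d=69 v_max=12 a_max=3

a_max = 12/4 = 3
d_a = ½·12·4 = 24; d_c = 12·7/4 = 21
d = 2·24 + 21 = 69
t_c = 7/4 > 0 → v_max = v_peak = 12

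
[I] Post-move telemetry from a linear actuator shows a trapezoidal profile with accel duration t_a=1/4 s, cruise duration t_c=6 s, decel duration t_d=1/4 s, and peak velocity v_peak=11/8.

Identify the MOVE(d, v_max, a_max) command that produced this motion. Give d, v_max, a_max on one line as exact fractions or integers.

a_max = (11/8)/(1/4) = 11/2
d_a = ½·11/8·1/4 = 11/64; d_c = 11/8·6 = 33/4
d = 2·11/64 + 33/4 = 275/32
t_c = 6 > 0 → v_max = v_peak = 11/8

d=275/32 v_max=11/8 a_max=11/2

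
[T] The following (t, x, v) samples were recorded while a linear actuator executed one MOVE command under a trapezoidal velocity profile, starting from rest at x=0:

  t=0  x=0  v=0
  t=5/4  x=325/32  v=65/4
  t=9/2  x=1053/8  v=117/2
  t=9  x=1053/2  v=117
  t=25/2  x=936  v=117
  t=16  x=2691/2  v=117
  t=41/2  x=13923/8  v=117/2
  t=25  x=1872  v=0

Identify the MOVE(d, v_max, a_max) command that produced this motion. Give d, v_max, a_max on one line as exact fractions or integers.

d=1872 v_max=117 a_max=13

final state: t=25, x=1872, v=0 → d = 1872
a_max = (65/4−0)/(5/4−0) = 13
max v = 117 over t∈[9,16] → v_max = 117
check: 117·(9+7) = 1872 ✓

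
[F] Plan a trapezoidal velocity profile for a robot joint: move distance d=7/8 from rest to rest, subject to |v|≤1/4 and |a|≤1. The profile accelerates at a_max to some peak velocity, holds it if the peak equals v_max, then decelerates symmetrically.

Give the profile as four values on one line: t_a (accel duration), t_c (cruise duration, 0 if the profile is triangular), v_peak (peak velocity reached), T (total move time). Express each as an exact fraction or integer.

t_a=1/4 t_c=13/4 v_peak=1/4 T=15/4

vₘ²/aₘ = (1/4)²/1 = 1/16
7/8 ≥ 1/16 so v_max reached
t_a = (1/4)/1 = 1/4; v_peak = 1/4
d_cruise = 7/8 − 1/16 = 13/16; t_c = (13/16)/(1/4) = 13/4
T = 2·1/4 + 13/4 = 15/4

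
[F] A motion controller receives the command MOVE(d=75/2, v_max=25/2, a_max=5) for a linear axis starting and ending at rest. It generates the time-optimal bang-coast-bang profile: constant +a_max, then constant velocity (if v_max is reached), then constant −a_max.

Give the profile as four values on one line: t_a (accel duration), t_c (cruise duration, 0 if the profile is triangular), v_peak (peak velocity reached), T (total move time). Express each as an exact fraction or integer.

vₘ²/aₘ = (25/2)²/5 = 125/4
75/2 ≥ 125/4 → trapezoidal
t_a = (25/2)/5 = 5/2; v_peak = 25/2
d_cruise = 75/2 − 125/4 = 25/4; t_c = (25/4)/(25/2) = 1/2
T = 2·5/2 + 1/2 = 11/2

t_a=5/2 t_c=1/2 v_peak=25/2 T=11/2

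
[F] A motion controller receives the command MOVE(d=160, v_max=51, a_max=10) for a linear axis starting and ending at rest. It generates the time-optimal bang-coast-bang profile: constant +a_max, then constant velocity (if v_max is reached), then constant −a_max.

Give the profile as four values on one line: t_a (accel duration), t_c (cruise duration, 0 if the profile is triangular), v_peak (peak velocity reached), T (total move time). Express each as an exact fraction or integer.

vₘ²/aₘ = 51²/10 = 2601/10
160 < 2601/10 so t_c = 0
v_peak = √(160·10) = √1600 = 40
t_a = 40/10 = 4; t_c = 0
T = 2·4 = 8

t_a=4 t_c=0 v_peak=40 T=8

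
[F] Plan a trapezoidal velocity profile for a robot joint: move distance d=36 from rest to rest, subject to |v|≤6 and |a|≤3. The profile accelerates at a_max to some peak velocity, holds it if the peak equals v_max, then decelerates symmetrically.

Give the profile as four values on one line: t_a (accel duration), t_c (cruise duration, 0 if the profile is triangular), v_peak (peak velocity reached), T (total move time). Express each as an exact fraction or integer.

t_a=2 t_c=4 v_peak=6 T=8

(v_max)²/a_max = 6²/3 = 12
36 ≥ 12 ⇒ cruise phase
t_a = 6/3 = 2; v_peak = 6
d_cruise = 36 − 12 = 24; t_c = 24/6 = 4
T = 2·2 + 4 = 8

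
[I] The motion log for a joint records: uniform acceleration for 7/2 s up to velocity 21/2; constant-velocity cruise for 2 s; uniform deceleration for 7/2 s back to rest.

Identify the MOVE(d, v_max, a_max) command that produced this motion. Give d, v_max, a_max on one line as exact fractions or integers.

d=231/4 v_max=21/2 a_max=3

a_max = (21/2)/(7/2) = 3
d_a = ½·21/2·7/2 = 147/8; d_c = 21/2·2 = 21
d = 2·147/8 + 21 = 231/4
t_c = 2 > 0 ⇒ limit active, v_max = 21/2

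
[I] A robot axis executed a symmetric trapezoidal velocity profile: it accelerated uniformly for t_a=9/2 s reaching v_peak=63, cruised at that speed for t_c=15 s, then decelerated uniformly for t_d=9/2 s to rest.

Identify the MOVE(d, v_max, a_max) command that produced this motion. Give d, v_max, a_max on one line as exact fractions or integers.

a_max = 63/(9/2) = 14
d_a = ½·63·9/2 = 567/4; d_c = 63·15 = 945
d = 2·567/4 + 945 = 2457/2
t_c = 15 > 0 ⇒ limit active, v_max = 63

d=2457/2 v_max=63 a_max=14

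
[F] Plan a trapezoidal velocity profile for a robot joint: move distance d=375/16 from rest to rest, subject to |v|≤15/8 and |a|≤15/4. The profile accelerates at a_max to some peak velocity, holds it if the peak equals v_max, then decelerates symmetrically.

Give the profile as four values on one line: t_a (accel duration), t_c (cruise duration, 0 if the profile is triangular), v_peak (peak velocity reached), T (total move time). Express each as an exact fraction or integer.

t_a=1/2 t_c=12 v_peak=15/8 T=13

v_max²/a_max = (15/8)²/(15/4) = 15/16
375/16 ≥ 15/16 so v_max reached
t_a = (15/8)/(15/4) = 1/2; v_peak = 15/8
d_cruise = 375/16 − 15/16 = 45/2; t_c = (45/2)/(15/8) = 12
T = 2·1/2 + 12 = 13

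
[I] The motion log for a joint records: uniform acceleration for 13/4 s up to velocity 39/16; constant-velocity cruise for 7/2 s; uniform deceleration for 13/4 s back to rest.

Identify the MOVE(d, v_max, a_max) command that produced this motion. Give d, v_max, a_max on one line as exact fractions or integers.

d=1053/64 v_max=39/16 a_max=3/4

a_max = (39/16)/(13/4) = 3/4
d_a = ½·39/16·13/4 = 507/128; d_c = 39/16·7/2 = 273/32
d = 2·507/128 + 273/32 = 1053/64
t_c = 7/2 > 0 → v_max = v_peak = 39/16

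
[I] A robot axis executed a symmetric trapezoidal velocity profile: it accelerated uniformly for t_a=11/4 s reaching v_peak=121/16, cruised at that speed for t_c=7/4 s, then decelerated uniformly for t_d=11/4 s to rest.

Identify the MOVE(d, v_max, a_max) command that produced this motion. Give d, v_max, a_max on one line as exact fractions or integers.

d=1089/32 v_max=121/16 a_max=11/4

a_max = (121/16)/(11/4) = 11/4
d_a = ½·121/16·11/4 = 1331/128; d_c = 121/16·7/4 = 847/64
d = 2·1331/128 + 847/64 = 1089/32
t_c = 7/4 > 0 ⇒ limit active, v_max = 121/16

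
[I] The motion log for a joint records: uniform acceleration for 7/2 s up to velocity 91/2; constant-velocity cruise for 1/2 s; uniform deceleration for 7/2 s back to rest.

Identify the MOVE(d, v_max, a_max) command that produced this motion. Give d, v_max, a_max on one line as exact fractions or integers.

a_max = (91/2)/(7/2) = 13
d_a = ½·91/2·7/2 = 637/8; d_c = 91/2·1/2 = 91/4
d = 2·637/8 + 91/4 = 182
t_c = 1/2 > 0 ⇒ limit active, v_max = 91/2

d=182 v_max=91/2 a_max=13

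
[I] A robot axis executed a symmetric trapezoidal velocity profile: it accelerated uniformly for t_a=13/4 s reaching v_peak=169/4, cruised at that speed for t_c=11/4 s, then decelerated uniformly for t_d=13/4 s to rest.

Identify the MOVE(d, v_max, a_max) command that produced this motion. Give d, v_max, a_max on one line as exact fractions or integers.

a_max = (169/4)/(13/4) = 13
d_a = ½·169/4·13/4 = 2197/32; d_c = 169/4·11/4 = 1859/16
d = 2·2197/32 + 1859/16 = 507/2
t_c = 11/4 > 0 → v_max = v_peak = 169/4

d=507/2 v_max=169/4 a_max=13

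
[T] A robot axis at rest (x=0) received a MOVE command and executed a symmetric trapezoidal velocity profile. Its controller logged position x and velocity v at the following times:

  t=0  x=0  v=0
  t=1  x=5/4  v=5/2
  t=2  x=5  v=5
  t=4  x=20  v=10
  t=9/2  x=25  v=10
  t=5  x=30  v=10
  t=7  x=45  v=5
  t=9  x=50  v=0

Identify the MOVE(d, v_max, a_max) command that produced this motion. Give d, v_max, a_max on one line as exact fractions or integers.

final state: t=9, x=50, v=0 → d = 50
a_max = (5/2−0)/(1−0) = 5/2
max v = 10 over t∈[4,5] → v_max = 10
check: 10·(4+1) = 50 ✓

d=50 v_max=10 a_max=5/2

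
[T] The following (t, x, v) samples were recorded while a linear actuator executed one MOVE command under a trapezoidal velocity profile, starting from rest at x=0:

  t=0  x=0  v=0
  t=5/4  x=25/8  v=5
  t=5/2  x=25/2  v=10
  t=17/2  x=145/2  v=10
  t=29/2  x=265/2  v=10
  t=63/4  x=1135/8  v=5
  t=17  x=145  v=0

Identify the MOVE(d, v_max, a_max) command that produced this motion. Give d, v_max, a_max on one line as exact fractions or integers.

final state: t=17, x=145, v=0 → d = 145
a_max = (5−0)/(5/4−0) = 4
max v = 10 over t∈[5/2,29/2] → v_max = 10
check: 10·(5/2+12) = 145 ✓

d=145 v_max=10 a_max=4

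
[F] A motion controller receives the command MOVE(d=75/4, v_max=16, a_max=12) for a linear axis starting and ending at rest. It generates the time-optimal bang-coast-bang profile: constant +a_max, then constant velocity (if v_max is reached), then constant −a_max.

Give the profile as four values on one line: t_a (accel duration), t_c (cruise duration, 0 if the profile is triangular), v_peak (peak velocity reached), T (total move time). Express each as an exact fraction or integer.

t_a=5/4 t_c=0 v_peak=15 T=5/2

v_max²/a_max = 16²/12 = 64/3
75/4 < 64/3 so t_c = 0
v_peak = √(75/4·12) = √225 = 15
t_a = 15/12 = 5/4; t_c = 0
T = 2·5/4 = 5/2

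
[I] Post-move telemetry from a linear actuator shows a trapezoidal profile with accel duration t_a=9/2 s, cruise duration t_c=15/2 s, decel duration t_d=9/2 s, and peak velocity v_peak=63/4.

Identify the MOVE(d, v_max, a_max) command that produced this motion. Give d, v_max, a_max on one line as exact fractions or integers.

d=189 v_max=63/4 a_max=7/2

a_max = (63/4)/(9/2) = 7/2
d_a = ½·63/4·9/2 = 567/16; d_c = 63/4·15/2 = 945/8
d = 2·567/16 + 945/8 = 189
t_c = 15/2 > 0 → v_max = v_peak = 63/4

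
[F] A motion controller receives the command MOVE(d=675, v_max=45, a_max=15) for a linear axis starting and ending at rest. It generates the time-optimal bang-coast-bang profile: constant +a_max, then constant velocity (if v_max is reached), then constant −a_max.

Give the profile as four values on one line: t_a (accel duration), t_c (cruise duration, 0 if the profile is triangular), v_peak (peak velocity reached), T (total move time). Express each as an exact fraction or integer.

(v_max)²/a_max = 45²/15 = 135
675 ≥ 135 so v_max reached
t_a = 45/15 = 3; v_peak = 45
d_cruise = 675 − 135 = 540; t_c = 540/45 = 12
T = 2·3 + 12 = 18

t_a=3 t_c=12 v_peak=45 T=18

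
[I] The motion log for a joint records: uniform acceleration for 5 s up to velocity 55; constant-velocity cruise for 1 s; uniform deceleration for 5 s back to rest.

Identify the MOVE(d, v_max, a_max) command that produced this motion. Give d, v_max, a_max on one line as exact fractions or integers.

a_max = 55/5 = 11
d_a = ½·55·5 = 275/2; d_c = 55·1 = 55
d = 2·275/2 + 55 = 330
t_c = 1 > 0 ⇒ limit active, v_max = 55

d=330 v_max=55 a_max=11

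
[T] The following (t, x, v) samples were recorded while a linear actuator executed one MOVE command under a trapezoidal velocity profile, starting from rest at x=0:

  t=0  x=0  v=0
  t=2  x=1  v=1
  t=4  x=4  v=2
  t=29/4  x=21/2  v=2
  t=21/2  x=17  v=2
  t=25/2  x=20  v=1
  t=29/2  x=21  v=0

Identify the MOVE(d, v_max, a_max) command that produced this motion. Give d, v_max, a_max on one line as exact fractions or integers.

d=21 v_max=2 a_max=1/2

final state: t=29/2, x=21, v=0 → d = 21
a_max = (1−0)/(2−0) = 1/2
max v = 2 over t∈[4,21/2] → v_max = 2
check: 2·(4+13/2) = 21 ✓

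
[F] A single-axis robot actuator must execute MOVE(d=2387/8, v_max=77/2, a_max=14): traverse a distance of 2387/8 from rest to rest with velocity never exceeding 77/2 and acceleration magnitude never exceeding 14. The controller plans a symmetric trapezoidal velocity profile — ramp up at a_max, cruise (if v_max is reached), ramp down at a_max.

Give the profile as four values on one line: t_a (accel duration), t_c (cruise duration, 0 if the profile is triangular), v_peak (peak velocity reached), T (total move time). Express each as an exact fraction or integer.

t_a=11/4 t_c=5 v_peak=77/2 T=21/2

vₘ²/aₘ = (77/2)²/14 = 847/8
2387/8 ≥ 847/8 ⇒ cruise phase
t_a = (77/2)/14 = 11/4; v_peak = 77/2
d_cruise = 2387/8 − 847/8 = 385/2; t_c = (385/2)/(77/2) = 5
T = 2·11/4 + 5 = 21/2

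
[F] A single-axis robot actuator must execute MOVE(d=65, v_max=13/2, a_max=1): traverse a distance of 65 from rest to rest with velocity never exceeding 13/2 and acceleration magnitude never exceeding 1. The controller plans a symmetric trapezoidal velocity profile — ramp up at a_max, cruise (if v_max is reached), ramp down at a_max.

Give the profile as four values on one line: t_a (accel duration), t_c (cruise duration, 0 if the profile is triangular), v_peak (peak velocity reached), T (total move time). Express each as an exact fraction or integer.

t_a=13/2 t_c=7/2 v_peak=13/2 T=33/2

v_max²/a_max = (13/2)²/1 = 169/4
65 ≥ 169/4 ⇒ cruise phase
t_a = (13/2)/1 = 13/2; v_peak = 13/2
d_cruise = 65 − 169/4 = 91/4; t_c = (91/4)/(13/2) = 7/2
T = 2·13/2 + 7/2 = 33/2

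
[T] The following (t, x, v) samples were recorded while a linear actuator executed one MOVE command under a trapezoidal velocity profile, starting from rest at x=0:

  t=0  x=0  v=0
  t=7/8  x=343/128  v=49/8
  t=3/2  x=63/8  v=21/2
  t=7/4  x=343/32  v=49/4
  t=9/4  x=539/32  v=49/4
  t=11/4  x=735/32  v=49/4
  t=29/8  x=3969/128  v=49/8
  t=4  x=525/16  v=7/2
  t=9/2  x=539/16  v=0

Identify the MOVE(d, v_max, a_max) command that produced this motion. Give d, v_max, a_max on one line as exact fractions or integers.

final state: t=9/2, x=539/16, v=0 → d = 539/16
a_max = (49/8−0)/(7/8−0) = 7
max v = 49/4 over t∈[7/4,11/4] → v_max = 49/4
check: 49/4·(7/4+1) = 539/16 ✓

d=539/16 v_max=49/4 a_max=7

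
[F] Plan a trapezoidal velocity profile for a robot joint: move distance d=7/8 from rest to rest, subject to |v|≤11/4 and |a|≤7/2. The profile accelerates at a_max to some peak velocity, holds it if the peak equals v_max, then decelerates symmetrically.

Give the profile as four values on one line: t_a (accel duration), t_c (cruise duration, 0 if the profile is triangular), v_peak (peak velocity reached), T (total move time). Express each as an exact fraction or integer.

(v_max)²/a_max = (11/4)²/(7/2) = 121/56
7/8 < 121/56 so t_c = 0
v_peak = √(7/8·7/2) = √(49/16) = 7/4
t_a = (7/4)/(7/2) = 1/2; t_c = 0
T = 2·1/2 = 1

t_a=1/2 t_c=0 v_peak=7/4 T=1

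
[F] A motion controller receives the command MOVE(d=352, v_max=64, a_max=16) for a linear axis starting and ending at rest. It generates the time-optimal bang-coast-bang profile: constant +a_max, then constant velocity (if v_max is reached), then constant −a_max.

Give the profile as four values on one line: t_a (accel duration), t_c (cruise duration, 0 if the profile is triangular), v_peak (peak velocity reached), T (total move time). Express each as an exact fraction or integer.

t_a=4 t_c=3/2 v_peak=64 T=19/2

(v_max)²/a_max = 64²/16 = 256
352 ≥ 256 ⇒ cruise phase
t_a = 64/16 = 4; v_peak = 64
d_cruise = 352 − 256 = 96; t_c = 96/64 = 3/2
T = 2·4 + 3/2 = 19/2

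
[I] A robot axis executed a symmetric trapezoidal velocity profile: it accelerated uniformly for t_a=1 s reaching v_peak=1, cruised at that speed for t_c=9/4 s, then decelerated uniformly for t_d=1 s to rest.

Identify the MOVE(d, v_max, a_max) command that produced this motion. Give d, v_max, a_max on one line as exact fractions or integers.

d=13/4 v_max=1 a_max=1

a_max = 1/1 = 1
d_a = ½·1·1 = 1/2; d_c = 1·9/4 = 9/4
d = 2·1/2 + 9/4 = 13/4
t_c = 9/4 > 0 ⇒ limit active, v_max = 1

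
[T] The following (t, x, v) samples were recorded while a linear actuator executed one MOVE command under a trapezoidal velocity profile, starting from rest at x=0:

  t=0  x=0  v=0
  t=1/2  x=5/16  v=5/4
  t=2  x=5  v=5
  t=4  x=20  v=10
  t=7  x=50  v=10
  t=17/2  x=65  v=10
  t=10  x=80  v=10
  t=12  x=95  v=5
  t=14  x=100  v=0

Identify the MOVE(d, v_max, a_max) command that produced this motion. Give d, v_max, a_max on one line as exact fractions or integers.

final state: t=14, x=100, v=0 → d = 100
a_max = (5/4−0)/(1/2−0) = 5/2
max v = 10 over t∈[4,10] → v_max = 10
check: 10·(4+6) = 100 ✓

d=100 v_max=10 a_max=5/2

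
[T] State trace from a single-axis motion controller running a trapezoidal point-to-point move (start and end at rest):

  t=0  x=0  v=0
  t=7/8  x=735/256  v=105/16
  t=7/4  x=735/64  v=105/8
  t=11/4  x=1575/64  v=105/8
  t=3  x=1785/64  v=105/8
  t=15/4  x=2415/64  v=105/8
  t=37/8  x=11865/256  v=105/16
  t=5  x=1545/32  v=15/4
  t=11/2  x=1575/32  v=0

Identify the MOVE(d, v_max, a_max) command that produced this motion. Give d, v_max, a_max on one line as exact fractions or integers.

d=1575/32 v_max=105/8 a_max=15/2

final state: t=11/2, x=1575/32, v=0 → d = 1575/32
a_max = (105/16−0)/(7/8−0) = 15/2
max v = 105/8 over t∈[7/4,15/4] → v_max = 105/8
check: 105/8·(7/4+2) = 1575/32 ✓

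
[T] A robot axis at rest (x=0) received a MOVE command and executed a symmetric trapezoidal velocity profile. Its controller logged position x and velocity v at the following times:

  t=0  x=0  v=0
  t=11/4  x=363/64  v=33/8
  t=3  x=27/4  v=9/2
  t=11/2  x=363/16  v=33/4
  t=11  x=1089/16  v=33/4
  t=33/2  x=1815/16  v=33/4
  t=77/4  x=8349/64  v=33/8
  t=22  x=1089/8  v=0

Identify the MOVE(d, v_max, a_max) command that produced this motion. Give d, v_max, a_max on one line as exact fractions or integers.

d=1089/8 v_max=33/4 a_max=3/2

final state: t=22, x=1089/8, v=0 → d = 1089/8
a_max = (33/8−0)/(11/4−0) = 3/2
max v = 33/4 over t∈[11/2,33/2] → v_max = 33/4
check: 33/4·(11/2+11) = 1089/8 ✓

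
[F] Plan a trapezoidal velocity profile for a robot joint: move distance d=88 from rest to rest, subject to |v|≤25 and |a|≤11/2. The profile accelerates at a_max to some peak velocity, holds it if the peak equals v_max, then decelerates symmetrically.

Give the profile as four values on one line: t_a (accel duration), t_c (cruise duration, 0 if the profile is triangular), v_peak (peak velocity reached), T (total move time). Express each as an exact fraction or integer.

v_max²/a_max = 25²/(11/2) = 1250/11
88 < 1250/11 ⇒ no cruise
v_peak = √(88·11/2) = √484 = 22
t_a = 22/(11/2) = 4; t_c = 0
T = 2·4 = 8

t_a=4 t_c=0 v_peak=22 T=8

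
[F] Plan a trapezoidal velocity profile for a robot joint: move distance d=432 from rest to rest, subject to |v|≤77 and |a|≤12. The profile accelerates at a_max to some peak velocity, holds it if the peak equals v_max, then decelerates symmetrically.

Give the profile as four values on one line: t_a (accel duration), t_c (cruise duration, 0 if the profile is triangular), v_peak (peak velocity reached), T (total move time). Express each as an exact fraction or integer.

t_a=6 t_c=0 v_peak=72 T=12

vₘ²/aₘ = 77²/12 = 5929/12
432 < 5929/12 → triangular
v_peak = √(432·12) = √5184 = 72
t_a = 72/12 = 6; t_c = 0
T = 2·6 = 12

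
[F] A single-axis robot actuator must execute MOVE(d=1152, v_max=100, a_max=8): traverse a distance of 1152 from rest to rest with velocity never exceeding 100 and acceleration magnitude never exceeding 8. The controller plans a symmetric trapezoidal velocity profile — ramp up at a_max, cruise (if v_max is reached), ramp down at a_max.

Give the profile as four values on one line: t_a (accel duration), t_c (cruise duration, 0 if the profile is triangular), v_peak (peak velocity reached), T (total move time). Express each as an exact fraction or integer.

t_a=12 t_c=0 v_peak=96 T=24

(v_max)²/a_max = 100²/8 = 1250
1152 < 1250 so t_c = 0
v_peak = √(1152·8) = √9216 = 96
t_a = 96/8 = 12; t_c = 0
T = 2·12 = 24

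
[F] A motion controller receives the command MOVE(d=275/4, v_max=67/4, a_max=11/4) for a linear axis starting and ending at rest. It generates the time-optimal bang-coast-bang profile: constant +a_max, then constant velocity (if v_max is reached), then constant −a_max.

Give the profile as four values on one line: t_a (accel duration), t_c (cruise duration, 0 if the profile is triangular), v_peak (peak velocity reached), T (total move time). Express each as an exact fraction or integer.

t_a=5 t_c=0 v_peak=55/4 T=10

vₘ²/aₘ = (67/4)²/(11/4) = 4489/44
275/4 < 4489/44 ⇒ no cruise
v_peak = √(275/4·11/4) = √(3025/16) = 55/4
t_a = (55/4)/(11/4) = 5; t_c = 0
T = 2·5 = 10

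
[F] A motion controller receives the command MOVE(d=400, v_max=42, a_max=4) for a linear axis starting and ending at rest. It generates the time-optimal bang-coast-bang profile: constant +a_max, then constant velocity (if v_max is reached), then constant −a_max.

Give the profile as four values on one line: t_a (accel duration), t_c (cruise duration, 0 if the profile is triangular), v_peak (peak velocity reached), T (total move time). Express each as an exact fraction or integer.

t_a=10 t_c=0 v_peak=40 T=20

(v_max)²/a_max = 42²/4 = 441
400 < 441 ⇒ no cruise
v_peak = √(400·4) = √1600 = 40
t_a = 40/4 = 10; t_c = 0
T = 2·10 = 20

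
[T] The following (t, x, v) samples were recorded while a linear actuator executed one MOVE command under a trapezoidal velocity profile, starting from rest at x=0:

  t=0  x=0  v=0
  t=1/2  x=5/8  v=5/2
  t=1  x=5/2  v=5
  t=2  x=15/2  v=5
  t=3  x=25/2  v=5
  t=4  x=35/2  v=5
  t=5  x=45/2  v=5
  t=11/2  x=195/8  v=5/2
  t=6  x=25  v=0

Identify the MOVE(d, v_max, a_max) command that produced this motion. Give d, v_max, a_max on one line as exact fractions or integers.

final state: t=6, x=25, v=0 → d = 25
a_max = (5/2−0)/(1/2−0) = 5
max v = 5 over t∈[1,5] → v_max = 5
check: 5·(1+4) = 25 ✓

d=25 v_max=5 a_max=5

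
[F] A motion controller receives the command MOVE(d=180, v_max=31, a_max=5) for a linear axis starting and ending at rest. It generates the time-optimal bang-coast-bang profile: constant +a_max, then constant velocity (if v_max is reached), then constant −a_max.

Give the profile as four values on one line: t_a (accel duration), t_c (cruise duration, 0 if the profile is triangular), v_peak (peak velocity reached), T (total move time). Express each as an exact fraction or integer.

t_a=6 t_c=0 v_peak=30 T=12

v_max²/a_max = 31²/5 = 961/5
180 < 961/5 ⇒ no cruise
v_peak = √(180·5) = √900 = 30
t_a = 30/5 = 6; t_c = 0
T = 2·6 = 12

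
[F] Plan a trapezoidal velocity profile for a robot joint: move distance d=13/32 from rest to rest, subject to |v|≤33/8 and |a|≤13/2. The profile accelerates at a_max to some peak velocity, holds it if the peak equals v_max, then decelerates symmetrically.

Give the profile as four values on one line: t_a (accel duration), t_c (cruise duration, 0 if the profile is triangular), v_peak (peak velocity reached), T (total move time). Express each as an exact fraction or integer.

v_max²/a_max = (33/8)²/(13/2) = 1089/416
13/32 < 1089/416 ⇒ no cruise
v_peak = √(13/32·13/2) = √(169/64) = 13/8
t_a = (13/8)/(13/2) = 1/4; t_c = 0
T = 2·1/4 = 1/2

t_a=1/4 t_c=0 v_peak=13/8 T=1/2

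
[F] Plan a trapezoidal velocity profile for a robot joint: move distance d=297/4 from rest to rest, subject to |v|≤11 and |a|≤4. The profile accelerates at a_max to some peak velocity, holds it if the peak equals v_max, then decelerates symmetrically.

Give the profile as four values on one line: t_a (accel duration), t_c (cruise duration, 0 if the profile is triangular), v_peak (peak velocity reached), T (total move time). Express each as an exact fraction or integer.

t_a=11/4 t_c=4 v_peak=11 T=19/2

vₘ²/aₘ = 11²/4 = 121/4
297/4 ≥ 121/4 so v_max reached
t_a = 11/4; v_peak = 11
d_cruise = 297/4 − 121/4 = 44; t_c = 44/11 = 4
T = 2·11/4 + 4 = 19/2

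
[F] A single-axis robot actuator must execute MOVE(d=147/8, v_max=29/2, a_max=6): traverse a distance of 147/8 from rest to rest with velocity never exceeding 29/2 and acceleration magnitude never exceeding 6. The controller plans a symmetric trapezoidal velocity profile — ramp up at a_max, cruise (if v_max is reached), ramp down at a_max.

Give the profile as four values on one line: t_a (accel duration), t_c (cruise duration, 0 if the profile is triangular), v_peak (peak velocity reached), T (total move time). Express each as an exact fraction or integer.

t_a=7/4 t_c=0 v_peak=21/2 T=7/2

(v_max)²/a_max = (29/2)²/6 = 841/24
147/8 < 841/24 so t_c = 0
v_peak = √(147/8·6) = √(441/4) = 21/2
t_a = (21/2)/6 = 7/4; t_c = 0
T = 2·7/4 = 7/2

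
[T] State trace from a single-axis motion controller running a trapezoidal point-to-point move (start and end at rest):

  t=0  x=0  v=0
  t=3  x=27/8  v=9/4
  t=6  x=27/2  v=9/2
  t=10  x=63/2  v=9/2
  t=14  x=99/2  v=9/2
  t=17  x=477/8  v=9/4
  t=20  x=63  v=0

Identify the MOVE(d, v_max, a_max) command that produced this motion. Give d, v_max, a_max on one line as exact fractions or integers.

d=63 v_max=9/2 a_max=3/4

final state: t=20, x=63, v=0 → d = 63
a_max = (9/4−0)/(3−0) = 3/4
max v = 9/2 over t∈[6,14] → v_max = 9/2
check: 9/2·(6+8) = 63 ✓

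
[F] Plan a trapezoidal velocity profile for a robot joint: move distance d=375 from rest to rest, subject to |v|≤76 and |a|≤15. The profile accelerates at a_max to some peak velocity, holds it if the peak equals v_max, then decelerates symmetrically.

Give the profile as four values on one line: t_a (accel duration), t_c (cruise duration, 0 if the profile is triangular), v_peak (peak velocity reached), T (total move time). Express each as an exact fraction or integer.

t_a=5 t_c=0 v_peak=75 T=10

(v_max)²/a_max = 76²/15 = 5776/15
375 < 5776/15 so t_c = 0
v_peak = √(375·15) = √5625 = 75
t_a = 75/15 = 5; t_c = 0
T = 2·5 = 10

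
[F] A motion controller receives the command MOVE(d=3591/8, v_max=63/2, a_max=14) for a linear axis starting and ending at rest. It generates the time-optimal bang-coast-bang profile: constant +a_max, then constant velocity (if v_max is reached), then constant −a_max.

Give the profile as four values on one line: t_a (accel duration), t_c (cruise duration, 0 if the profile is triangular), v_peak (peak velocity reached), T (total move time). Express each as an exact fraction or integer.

t_a=9/4 t_c=12 v_peak=63/2 T=33/2

(v_max)²/a_max = (63/2)²/14 = 567/8
3591/8 ≥ 567/8 so v_max reached
t_a = (63/2)/14 = 9/4; v_peak = 63/2
d_cruise = 3591/8 − 567/8 = 378; t_c = 378/(63/2) = 12
T = 2·9/4 + 12 = 33/2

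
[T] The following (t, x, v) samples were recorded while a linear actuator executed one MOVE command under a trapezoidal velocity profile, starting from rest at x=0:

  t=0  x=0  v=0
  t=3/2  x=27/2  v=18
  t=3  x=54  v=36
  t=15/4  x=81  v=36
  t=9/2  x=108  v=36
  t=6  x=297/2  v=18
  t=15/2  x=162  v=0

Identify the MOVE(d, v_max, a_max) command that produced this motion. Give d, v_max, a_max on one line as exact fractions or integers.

final state: t=15/2, x=162, v=0 → d = 162
a_max = (18−0)/(3/2−0) = 12
max v = 36 over t∈[3,9/2] → v_max = 36
check: 36·(3+3/2) = 162 ✓

d=162 v_max=36 a_max=12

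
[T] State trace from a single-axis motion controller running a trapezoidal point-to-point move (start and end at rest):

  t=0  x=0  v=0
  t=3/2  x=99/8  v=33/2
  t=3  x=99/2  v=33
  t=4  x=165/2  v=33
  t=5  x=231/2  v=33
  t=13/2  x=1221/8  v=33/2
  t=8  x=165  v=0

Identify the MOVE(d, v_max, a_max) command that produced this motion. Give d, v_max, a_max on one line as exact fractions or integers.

d=165 v_max=33 a_max=11

final state: t=8, x=165, v=0 → d = 165
a_max = (33/2−0)/(3/2−0) = 11
max v = 33 over t∈[3,5] → v_max = 33
check: 33·(3+2) = 165 ✓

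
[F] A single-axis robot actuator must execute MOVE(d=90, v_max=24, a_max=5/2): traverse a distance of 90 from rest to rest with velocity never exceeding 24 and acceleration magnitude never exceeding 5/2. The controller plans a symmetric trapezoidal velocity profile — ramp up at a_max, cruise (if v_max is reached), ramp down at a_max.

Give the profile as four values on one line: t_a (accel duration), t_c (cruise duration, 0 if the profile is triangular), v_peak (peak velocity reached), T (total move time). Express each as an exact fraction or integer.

t_a=6 t_c=0 v_peak=15 T=12

(v_max)²/a_max = 24²/(5/2) = 1152/5
90 < 1152/5 → triangular
v_peak = √(90·5/2) = √225 = 15
t_a = 15/(5/2) = 6; t_c = 0
T = 2·6 = 12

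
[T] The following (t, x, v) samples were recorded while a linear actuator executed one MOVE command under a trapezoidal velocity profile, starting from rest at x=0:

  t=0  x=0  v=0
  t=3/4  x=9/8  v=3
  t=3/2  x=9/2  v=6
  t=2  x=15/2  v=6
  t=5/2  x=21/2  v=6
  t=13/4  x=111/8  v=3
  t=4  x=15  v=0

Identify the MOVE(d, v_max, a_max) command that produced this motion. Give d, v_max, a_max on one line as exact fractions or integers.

d=15 v_max=6 a_max=4

final state: t=4, x=15, v=0 → d = 15
a_max = (3−0)/(3/4−0) = 4
max v = 6 over t∈[3/2,5/2] → v_max = 6
check: 6·(3/2+1) = 15 ✓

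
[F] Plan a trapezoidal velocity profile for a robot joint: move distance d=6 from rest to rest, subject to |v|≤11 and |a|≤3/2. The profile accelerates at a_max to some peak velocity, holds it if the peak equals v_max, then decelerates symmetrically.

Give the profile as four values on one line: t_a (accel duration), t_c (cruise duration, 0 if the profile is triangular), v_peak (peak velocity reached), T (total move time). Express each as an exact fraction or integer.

vₘ²/aₘ = 11²/(3/2) = 242/3
6 < 242/3 ⇒ no cruise
v_peak = √(6·3/2) = √9 = 3
t_a = 3/(3/2) = 2; t_c = 0
T = 2·2 = 4

t_a=2 t_c=0 v_peak=3 T=4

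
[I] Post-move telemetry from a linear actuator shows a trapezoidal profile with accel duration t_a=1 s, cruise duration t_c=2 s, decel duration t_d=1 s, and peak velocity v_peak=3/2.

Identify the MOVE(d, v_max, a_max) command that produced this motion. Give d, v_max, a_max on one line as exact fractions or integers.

d=9/2 v_max=3/2 a_max=3/2

a_max = (3/2)/1 = 3/2
d_a = ½·3/2·1 = 3/4; d_c = 3/2·2 = 3
d = 2·3/4 + 3 = 9/2
t_c = 2 > 0 so v_max = 3/2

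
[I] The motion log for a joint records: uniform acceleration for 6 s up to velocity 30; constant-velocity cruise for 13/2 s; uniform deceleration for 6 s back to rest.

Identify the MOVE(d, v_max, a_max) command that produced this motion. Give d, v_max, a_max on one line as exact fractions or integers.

d=375 v_max=30 a_max=5

a_max = 30/6 = 5
d_a = ½·30·6 = 90; d_c = 30·13/2 = 195
d = 2·90 + 195 = 375
t_c = 13/2 > 0 → v_max = v_peak = 30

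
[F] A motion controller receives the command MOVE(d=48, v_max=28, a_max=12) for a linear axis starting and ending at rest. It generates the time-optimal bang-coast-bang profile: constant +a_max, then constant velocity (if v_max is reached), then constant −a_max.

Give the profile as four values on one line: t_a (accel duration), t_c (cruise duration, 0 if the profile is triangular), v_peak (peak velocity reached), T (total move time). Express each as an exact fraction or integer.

v_max²/a_max = 28²/12 = 196/3
48 < 196/3 ⇒ no cruise
v_peak = √(48·12) = √576 = 24
t_a = 24/12 = 2; t_c = 0
T = 2·2 = 4

t_a=2 t_c=0 v_peak=24 T=4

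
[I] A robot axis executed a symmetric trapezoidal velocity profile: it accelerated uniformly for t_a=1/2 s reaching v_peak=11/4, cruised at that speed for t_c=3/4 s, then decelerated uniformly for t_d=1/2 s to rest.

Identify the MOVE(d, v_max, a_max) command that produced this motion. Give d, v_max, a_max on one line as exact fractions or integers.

d=55/16 v_max=11/4 a_max=11/2

a_max = (11/4)/(1/2) = 11/2
d_a = ½·11/4·1/2 = 11/16; d_c = 11/4·3/4 = 33/16
d = 2·11/16 + 33/16 = 55/16
t_c = 3/4 > 0 so v_max = 11/4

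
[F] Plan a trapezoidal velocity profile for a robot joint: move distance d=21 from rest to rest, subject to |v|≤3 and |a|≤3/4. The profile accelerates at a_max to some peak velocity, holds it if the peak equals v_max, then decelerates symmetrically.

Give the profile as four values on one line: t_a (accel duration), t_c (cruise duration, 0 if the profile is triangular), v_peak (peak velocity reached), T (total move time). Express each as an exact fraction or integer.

vₘ²/aₘ = 3²/(3/4) = 12
21 ≥ 12 so v_max reached
t_a = 3/(3/4) = 4; v_peak = 3
d_cruise = 21 − 12 = 9; t_c = 9/3 = 3
T = 2·4 + 3 = 11

t_a=4 t_c=3 v_peak=3 T=11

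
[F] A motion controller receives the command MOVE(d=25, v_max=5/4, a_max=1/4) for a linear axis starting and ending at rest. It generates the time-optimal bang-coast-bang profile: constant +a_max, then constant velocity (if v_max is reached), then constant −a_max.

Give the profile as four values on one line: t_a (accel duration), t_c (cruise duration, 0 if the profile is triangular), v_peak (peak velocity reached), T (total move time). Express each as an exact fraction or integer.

(v_max)²/a_max = (5/4)²/(1/4) = 25/4
25 ≥ 25/4 ⇒ cruise phase
t_a = (5/4)/(1/4) = 5; v_peak = 5/4
d_cruise = 25 − 25/4 = 75/4; t_c = (75/4)/(5/4) = 15
T = 2·5 + 15 = 25

t_a=5 t_c=15 v_peak=5/4 T=25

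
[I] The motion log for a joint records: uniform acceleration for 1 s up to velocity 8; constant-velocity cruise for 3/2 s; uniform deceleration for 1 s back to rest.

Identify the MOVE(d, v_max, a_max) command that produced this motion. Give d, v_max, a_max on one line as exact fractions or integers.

a_max = 8/1 = 8
d_a = ½·8·1 = 4; d_c = 8·3/2 = 12
d = 2·4 + 12 = 20
t_c = 3/2 > 0 ⇒ limit active, v_max = 8

d=20 v_max=8 a_max=8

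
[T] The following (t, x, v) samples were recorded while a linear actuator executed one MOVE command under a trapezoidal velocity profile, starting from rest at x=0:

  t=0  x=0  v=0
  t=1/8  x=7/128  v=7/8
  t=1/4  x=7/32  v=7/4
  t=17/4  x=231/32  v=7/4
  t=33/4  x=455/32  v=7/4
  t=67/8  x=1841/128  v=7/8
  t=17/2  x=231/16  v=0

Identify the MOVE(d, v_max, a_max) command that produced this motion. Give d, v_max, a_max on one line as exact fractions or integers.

final state: t=17/2, x=231/16, v=0 → d = 231/16
a_max = (7/8−0)/(1/8−0) = 7
max v = 7/4 over t∈[1/4,33/4] → v_max = 7/4
check: 7/4·(1/4+8) = 231/16 ✓

d=231/16 v_max=7/4 a_max=7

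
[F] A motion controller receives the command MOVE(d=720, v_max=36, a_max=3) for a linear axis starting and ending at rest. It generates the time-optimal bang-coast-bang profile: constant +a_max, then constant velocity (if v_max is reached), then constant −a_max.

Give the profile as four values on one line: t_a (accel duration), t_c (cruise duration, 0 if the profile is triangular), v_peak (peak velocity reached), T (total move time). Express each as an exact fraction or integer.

(v_max)²/a_max = 36²/3 = 432
720 ≥ 432 → trapezoidal
t_a = 36/3 = 12; v_peak = 36
d_cruise = 720 − 432 = 288; t_c = 288/36 = 8
T = 2·12 + 8 = 32

t_a=12 t_c=8 v_peak=36 T=32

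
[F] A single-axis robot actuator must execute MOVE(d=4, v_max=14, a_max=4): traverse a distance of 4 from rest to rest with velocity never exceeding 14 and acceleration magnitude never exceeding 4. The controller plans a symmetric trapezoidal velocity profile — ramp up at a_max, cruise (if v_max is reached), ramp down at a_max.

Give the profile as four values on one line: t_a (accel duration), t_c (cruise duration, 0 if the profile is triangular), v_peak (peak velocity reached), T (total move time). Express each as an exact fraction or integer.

vₘ²/aₘ = 14²/4 = 49
4 < 49 so t_c = 0
v_peak = √(4·4) = √16 = 4
t_a = 4/4 = 1; t_c = 0
T = 2·1 = 2

t_a=1 t_c=0 v_peak=4 T=2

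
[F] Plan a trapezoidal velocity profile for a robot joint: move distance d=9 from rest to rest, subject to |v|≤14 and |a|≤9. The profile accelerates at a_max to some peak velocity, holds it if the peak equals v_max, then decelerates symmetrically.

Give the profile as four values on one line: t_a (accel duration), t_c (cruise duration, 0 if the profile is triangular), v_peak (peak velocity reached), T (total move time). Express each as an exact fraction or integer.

t_a=1 t_c=0 v_peak=9 T=2

v_max²/a_max = 14²/9 = 196/9
9 < 196/9 ⇒ no cruise
v_peak = √(9·9) = √81 = 9
t_a = 9/9 = 1; t_c = 0
T = 2·1 = 2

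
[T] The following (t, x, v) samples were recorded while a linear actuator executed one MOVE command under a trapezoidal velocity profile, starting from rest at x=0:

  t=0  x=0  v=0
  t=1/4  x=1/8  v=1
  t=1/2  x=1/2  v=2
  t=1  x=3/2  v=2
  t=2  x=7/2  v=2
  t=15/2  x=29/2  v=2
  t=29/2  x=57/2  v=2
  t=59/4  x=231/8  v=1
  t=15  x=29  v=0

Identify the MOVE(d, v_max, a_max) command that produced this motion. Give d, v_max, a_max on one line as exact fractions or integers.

final state: t=15, x=29, v=0 → d = 29
a_max = (1−0)/(1/4−0) = 4
max v = 2 over t∈[1/2,29/2] → v_max = 2
check: 2·(1/2+14) = 29 ✓

d=29 v_max=2 a_max=4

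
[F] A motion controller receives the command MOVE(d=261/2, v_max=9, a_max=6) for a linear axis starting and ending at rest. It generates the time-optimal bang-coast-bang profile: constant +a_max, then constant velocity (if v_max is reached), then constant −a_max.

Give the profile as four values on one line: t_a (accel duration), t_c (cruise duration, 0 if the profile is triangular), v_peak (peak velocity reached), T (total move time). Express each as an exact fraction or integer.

(v_max)²/a_max = 9²/6 = 27/2
261/2 ≥ 27/2 ⇒ cruise phase
t_a = 9/6 = 3/2; v_peak = 9
d_cruise = 261/2 − 27/2 = 117; t_c = 117/9 = 13
T = 2·3/2 + 13 = 16

t_a=3/2 t_c=13 v_peak=9 T=16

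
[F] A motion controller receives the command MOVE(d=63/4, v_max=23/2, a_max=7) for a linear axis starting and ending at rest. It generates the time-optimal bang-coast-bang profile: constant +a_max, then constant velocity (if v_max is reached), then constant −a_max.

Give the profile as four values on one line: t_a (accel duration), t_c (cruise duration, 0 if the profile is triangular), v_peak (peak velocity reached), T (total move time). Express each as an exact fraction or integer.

vₘ²/aₘ = (23/2)²/7 = 529/28
63/4 < 529/28 → triangular
v_peak = √(63/4·7) = √(441/4) = 21/2
t_a = (21/2)/7 = 3/2; t_c = 0
T = 2·3/2 = 3

t_a=3/2 t_c=0 v_peak=21/2 T=3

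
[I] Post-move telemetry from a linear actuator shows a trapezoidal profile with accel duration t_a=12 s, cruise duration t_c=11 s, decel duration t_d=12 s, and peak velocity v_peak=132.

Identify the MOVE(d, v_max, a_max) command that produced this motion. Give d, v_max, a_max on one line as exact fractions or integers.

d=3036 v_max=132 a_max=11

a_max = 132/12 = 11
d_a = ½·132·12 = 792; d_c = 132·11 = 1452
d = 2·792 + 1452 = 3036
t_c = 11 > 0 → v_max = v_peak = 132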